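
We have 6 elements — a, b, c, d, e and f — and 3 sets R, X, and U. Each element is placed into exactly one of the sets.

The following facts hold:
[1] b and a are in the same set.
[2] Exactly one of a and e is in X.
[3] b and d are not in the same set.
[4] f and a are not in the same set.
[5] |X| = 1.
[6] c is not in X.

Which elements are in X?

From (6): c ∉ X.
Suppose a ∈ X: no assignment then satisfies all the clues, so a ∉ X.

X = {e}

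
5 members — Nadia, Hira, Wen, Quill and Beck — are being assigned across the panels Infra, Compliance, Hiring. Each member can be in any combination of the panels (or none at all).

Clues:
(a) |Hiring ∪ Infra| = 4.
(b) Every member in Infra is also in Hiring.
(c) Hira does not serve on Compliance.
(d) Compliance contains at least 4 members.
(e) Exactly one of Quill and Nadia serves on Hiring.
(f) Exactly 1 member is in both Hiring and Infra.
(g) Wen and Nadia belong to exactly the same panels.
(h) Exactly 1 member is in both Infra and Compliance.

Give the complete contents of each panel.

Infra = {Beck}; Compliance = {Beck, Nadia, Quill, Wen}; Hiring = {Beck, Hira, Nadia, Wen}

From (c): Hira ∉ Compliance.
(d): only 4 candidates remain for Compliance, so all are in.
Suppose Nadia ∈ Infra: no assignment then satisfies all the clues, so Nadia ∉ Infra.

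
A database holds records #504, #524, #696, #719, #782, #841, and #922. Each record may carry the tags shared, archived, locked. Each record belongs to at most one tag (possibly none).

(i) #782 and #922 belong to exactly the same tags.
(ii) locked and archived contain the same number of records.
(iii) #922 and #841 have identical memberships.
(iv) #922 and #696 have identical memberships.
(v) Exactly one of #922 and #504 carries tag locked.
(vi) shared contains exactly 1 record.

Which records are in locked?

locked = {#504}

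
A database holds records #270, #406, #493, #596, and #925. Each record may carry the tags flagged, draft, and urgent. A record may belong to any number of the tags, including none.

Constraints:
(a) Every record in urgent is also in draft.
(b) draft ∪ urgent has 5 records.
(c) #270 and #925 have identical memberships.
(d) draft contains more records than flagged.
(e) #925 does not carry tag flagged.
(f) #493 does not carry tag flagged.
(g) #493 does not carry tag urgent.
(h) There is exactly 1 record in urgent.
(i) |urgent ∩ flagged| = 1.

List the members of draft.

draft = {#270, #406, #493, #596, #925}

From (e): #925 ∉ flagged.
From (f): #493 ∉ flagged.
From (g): #493 ∉ urgent.
(c): #270 matches #925: #270 ∉ flagged.
Suppose #270 ∉ draft: no assignment then satisfies all the clues, so #270 ∈ draft.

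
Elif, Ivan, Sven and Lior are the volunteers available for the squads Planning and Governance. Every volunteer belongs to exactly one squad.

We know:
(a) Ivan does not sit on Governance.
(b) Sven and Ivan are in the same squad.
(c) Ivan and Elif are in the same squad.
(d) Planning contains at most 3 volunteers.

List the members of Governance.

Governance = {Lior}

From (a): Ivan ∉ Governance.
(b): Sven matches Ivan: Sven ∉ Governance.
(c): Elif matches Ivan: Elif ∉ Governance.
Only one squad left: Elif ∈ Planning.
Only one squad left: Ivan ∈ Planning.
Only one squad left: Sven ∈ Planning.
(d): Planning already has 3, so the rest are out.
Only one squad left: Lior ∈ Governance.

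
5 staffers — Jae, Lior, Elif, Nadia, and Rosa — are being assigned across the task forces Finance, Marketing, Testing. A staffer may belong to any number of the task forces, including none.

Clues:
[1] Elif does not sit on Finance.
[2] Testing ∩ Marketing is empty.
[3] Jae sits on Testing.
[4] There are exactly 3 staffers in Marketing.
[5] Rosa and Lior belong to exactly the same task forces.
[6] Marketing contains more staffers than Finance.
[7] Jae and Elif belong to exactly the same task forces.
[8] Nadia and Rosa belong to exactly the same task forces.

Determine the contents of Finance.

From (1): Elif ∉ Finance.
From (3): Jae ∈ Testing.
(2) (disjoint): Jae ∉ Marketing.
(7): Jae matches Elif: Jae ∉ Finance.
(7): Elif matches Jae: Elif ∉ Marketing.
(7): Elif matches Jae: Elif ∈ Testing.
(4): only 3 candidates remain for Marketing, so all are in.
(2) (disjoint): Lior ∉ Testing.
(2) (disjoint): Nadia ∉ Testing.
(2) (disjoint): Rosa ∉ Testing.
Suppose Lior ∈ Finance: no assignment then satisfies all the clues, so Lior ∉ Finance.

Finance = {}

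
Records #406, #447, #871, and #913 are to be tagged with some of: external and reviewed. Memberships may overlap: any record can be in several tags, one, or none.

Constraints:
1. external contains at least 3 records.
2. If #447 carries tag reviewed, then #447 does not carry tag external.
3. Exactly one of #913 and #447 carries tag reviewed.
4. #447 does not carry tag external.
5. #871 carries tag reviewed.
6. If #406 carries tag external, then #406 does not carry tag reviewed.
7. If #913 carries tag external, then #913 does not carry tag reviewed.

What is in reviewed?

reviewed = {#447, #871}

From (4): #447 ∉ external.
From (5): #871 ∈ reviewed.
(1): only 3 candidates remain for external, so all are in.
(6): #406 ∉ reviewed.
(7): #913 ∉ reviewed.
(3) (exactly one): #447 ∈ reviewed.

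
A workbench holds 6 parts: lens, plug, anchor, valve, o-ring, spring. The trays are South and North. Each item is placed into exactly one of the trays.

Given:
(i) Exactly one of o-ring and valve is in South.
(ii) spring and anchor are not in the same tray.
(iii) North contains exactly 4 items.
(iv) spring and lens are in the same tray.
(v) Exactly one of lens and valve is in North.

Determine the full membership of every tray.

South = {anchor, valve}; North = {lens, o-ring, plug, spring}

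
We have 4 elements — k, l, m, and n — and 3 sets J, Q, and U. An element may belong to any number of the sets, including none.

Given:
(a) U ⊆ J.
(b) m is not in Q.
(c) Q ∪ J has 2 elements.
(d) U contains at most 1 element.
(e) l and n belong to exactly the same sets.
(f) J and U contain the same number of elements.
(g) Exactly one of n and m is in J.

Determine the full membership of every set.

J = {m}; Q = {k}; U = {m}

From (b): m ∉ Q.
Suppose k ∈ J: no assignment then satisfies all the clues, so k ∉ J.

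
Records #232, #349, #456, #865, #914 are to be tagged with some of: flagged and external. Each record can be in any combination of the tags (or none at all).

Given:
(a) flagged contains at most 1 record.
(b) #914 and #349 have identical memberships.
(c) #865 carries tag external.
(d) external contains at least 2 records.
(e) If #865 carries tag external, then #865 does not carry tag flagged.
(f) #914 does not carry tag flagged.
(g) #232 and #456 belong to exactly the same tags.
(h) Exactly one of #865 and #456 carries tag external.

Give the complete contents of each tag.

flagged = {}; external = {#349, #865, #914}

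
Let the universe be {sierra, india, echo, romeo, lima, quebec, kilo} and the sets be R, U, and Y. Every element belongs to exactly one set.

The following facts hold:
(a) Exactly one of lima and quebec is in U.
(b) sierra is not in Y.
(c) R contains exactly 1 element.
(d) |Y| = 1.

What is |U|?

5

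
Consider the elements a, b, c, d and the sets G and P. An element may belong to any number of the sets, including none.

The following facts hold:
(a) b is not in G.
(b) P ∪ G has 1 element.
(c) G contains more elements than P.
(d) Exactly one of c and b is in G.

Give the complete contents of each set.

G = {c}; P = {}

From (a): b ∉ G.
(d) (exactly one): c ∈ G.
Suppose a ∈ G: no assignment then satisfies all the clues, so a ∉ G.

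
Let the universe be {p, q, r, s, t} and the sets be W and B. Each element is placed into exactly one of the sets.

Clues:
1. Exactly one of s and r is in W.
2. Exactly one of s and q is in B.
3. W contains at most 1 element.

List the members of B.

B = {p, q, r, t}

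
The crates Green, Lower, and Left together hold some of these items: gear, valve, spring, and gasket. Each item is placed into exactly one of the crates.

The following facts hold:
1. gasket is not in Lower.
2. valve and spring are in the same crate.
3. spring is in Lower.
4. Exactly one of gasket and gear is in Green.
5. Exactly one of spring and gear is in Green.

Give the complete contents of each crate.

From (1): gasket ∉ Lower.
From (3): spring ∈ Lower.
(2): valve matches spring: valve ∉ Green.
(2): valve matches spring: valve ∈ Lower.
(5) (exactly one): gear ∈ Green.
(4) (exactly one): gasket ∉ Green.
Only one crate left: gasket ∈ Left.

Green = {gear}; Lower = {spring, valve}; Left = {gasket}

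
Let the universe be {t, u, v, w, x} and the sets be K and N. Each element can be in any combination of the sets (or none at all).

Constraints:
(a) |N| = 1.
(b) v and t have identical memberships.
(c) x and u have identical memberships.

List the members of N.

N = {w}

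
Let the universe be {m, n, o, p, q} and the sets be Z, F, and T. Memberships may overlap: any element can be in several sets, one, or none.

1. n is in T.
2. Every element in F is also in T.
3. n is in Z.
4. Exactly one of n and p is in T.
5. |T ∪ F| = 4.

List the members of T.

T = {m, n, o, q}

From (1): n ∈ T.
From (3): n ∈ Z.
(4) (exactly one): p ∉ T.
(2) contrapositive: p ∉ F.
Suppose m ∉ T: no assignment then satisfies all the clues, so m ∈ T.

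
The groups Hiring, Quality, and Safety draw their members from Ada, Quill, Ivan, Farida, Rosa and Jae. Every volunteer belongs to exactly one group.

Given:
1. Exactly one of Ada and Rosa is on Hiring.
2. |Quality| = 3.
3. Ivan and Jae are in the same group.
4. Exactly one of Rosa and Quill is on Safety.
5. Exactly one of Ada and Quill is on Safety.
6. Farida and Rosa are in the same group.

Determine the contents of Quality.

Quality = {Ada, Ivan, Jae}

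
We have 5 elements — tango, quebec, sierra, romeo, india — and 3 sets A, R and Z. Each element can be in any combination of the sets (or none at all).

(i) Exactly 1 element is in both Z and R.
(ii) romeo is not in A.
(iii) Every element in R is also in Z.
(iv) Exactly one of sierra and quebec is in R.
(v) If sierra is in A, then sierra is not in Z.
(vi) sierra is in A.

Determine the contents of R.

From (ii): romeo ∉ A.
From (vi): sierra ∈ A.
(v): sierra ∉ Z.
(iii) contrapositive: sierra ∉ R.
(iv) (exactly one): quebec ∈ R.
(iii) with quebec ∈ R: quebec ∈ Z.
Suppose tango ∈ R: no assignment then satisfies all the clues, so tango ∉ R.

R = {quebec}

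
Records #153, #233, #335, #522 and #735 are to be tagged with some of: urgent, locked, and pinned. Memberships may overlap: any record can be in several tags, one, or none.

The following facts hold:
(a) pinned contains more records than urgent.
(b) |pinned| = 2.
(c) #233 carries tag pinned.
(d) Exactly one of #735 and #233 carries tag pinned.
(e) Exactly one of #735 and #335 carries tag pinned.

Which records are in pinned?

pinned = {#233, #335}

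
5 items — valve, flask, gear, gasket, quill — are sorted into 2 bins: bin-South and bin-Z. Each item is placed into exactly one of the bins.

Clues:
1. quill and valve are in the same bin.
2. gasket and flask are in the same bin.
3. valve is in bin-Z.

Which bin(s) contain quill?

quill: bin-Z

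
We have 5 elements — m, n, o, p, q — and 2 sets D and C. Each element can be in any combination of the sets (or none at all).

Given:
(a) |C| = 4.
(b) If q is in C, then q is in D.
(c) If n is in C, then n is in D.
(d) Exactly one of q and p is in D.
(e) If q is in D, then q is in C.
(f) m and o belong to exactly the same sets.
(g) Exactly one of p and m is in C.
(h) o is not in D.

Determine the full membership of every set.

D = {n, q}; C = {m, n, o, q}

From (h): o ∉ D.
(f): m matches o: m ∉ D.
Suppose m ∉ C: no assignment then satisfies all the clues, so m ∈ C.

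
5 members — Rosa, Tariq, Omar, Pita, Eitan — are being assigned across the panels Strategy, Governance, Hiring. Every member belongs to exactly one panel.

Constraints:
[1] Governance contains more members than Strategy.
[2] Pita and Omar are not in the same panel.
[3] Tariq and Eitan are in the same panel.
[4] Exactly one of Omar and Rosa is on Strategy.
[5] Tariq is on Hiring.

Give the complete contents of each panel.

Strategy = {Omar}; Governance = {Pita, Rosa}; Hiring = {Eitan, Tariq}

From (5): Tariq ∈ Hiring.
(3): Eitan matches Tariq: Eitan ∉ Strategy.
(3): Eitan matches Tariq: Eitan ∉ Governance.
(3): Eitan matches Tariq: Eitan ∈ Hiring.
Suppose Rosa ∈ Strategy: no assignment then satisfies all the clues, so Rosa ∉ Strategy.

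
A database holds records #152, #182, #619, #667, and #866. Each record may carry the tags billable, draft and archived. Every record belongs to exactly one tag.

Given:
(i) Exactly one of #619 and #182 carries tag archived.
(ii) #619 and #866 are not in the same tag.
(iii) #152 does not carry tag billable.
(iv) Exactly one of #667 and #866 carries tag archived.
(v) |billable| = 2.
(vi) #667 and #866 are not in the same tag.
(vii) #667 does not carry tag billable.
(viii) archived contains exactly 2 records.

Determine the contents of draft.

From (iii): #152 ∉ billable.
From (vii): #667 ∉ billable.
Suppose #152 ∉ draft: no assignment then satisfies all the clues, so #152 ∈ draft.

draft = {#152}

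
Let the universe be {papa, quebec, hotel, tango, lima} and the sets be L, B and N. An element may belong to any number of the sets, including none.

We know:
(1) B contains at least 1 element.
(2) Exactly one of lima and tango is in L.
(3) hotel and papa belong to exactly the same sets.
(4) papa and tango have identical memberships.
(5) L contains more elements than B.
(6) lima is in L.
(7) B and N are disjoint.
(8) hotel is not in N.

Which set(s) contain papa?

From (6): lima ∈ L.
From (8): hotel ∉ N.
(2) (exactly one): tango ∉ L.
(3): papa matches hotel: papa ∉ N.
(4): papa matches tango: papa ∉ L.
(4): tango matches papa: tango ∉ N.
(3): hotel matches papa: hotel ∉ L.
Suppose papa ∈ B: no assignment then satisfies all the clues, so papa ∉ B.

papa: none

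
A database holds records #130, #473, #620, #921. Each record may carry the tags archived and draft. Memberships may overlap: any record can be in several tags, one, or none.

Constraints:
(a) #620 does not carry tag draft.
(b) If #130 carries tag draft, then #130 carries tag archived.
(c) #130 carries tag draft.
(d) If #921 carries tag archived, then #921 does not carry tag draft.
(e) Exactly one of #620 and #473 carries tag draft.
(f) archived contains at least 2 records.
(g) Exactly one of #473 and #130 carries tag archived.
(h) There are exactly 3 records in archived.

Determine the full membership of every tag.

archived = {#130, #620, #921}; draft = {#130, #473}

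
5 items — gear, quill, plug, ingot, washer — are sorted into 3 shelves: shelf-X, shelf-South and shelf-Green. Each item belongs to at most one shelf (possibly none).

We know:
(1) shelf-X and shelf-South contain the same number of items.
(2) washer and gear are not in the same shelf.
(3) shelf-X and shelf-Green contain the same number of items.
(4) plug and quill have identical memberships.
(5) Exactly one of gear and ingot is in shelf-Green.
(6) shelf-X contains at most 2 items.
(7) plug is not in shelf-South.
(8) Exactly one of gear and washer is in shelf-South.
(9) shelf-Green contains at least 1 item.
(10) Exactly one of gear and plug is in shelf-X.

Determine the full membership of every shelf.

shelf-X = {gear}; shelf-South = {washer}; shelf-Green = {ingot}

From (7): plug ∉ shelf-South.
(4): quill matches plug: quill ∉ shelf-South.
Suppose gear ∉ shelf-X: no assignment then satisfies all the clues, so gear ∈ shelf-X.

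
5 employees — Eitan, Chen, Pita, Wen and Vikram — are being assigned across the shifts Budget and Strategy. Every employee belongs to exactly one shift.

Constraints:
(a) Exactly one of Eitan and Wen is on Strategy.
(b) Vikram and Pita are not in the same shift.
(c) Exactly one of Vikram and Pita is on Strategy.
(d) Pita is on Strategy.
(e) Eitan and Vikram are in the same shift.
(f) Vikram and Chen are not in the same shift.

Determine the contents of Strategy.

From (d): Pita ∈ Strategy.
(b): Vikram ∉ Strategy.
(e): Eitan matches Vikram: Eitan ∉ Strategy.
Only one shift left: Eitan ∈ Budget.
Only one shift left: Vikram ∈ Budget.
(a) (exactly one): Wen ∈ Strategy.
(f): Chen ∉ Budget.
Only one shift left: Chen ∈ Strategy.

Strategy = {Chen, Pita, Wen}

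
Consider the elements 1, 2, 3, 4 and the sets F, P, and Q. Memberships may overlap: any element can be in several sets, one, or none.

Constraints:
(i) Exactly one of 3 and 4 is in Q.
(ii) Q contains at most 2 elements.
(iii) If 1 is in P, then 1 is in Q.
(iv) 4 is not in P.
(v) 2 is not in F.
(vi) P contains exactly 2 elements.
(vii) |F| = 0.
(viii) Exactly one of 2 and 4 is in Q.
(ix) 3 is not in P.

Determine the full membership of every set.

F = {}; P = {1, 2}; Q = {1, 4}

From (iv): 4 ∉ P.
From (v): 2 ∉ F.
From (ix): 3 ∉ P.
(vi): only 2 candidates remain for P, so all are in.
(vii): F already has 0, so the rest are out.
(iii): 1 ∈ Q.
Suppose 2 ∈ Q: no assignment then satisfies all the clues, so 2 ∉ Q.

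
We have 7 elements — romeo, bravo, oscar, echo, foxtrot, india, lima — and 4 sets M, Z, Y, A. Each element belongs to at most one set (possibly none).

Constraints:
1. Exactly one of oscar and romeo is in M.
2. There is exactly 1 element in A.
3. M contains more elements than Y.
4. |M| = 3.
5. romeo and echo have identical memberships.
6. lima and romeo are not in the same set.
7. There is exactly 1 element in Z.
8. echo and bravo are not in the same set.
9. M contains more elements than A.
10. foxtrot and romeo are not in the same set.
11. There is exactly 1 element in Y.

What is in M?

M = {echo, india, romeo}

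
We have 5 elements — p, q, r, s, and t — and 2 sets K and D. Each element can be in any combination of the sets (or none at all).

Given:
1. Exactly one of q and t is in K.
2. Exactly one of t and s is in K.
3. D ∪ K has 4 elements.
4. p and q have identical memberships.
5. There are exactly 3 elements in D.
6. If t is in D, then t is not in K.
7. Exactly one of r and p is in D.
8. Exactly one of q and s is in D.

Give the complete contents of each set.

K = {p, q, s}; D = {p, q, t}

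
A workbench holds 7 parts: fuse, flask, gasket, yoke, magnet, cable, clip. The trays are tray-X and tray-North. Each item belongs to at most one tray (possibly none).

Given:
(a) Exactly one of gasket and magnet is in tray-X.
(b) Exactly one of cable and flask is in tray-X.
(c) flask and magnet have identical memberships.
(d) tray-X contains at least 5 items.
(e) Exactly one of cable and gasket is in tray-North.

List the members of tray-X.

tray-X = {clip, flask, fuse, magnet, yoke}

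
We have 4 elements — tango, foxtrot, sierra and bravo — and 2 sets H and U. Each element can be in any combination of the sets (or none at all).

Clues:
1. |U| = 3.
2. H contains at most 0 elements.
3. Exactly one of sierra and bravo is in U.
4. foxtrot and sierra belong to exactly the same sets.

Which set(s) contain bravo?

bravo: none

(2): H already has 0, so the rest are out.
Suppose bravo ∈ U: no assignment then satisfies all the clues, so bravo ∉ U.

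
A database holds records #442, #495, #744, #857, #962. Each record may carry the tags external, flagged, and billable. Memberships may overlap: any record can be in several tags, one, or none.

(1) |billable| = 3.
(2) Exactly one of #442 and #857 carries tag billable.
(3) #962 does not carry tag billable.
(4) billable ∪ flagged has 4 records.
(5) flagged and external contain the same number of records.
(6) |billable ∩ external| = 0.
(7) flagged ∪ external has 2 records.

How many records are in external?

1

From (3): #962 ∉ billable.
Suppose #495 ∈ external: no assignment then satisfies all the clues, so #495 ∉ external.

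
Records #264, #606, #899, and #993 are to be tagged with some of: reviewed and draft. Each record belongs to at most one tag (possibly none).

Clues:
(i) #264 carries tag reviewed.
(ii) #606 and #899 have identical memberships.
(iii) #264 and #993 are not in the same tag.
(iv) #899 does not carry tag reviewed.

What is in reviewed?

reviewed = {#264}

From (i): #264 ∈ reviewed.
From (iv): #899 ∉ reviewed.
(ii): #606 matches #899: #606 ∉ reviewed.
(iii): #993 ∉ reviewed.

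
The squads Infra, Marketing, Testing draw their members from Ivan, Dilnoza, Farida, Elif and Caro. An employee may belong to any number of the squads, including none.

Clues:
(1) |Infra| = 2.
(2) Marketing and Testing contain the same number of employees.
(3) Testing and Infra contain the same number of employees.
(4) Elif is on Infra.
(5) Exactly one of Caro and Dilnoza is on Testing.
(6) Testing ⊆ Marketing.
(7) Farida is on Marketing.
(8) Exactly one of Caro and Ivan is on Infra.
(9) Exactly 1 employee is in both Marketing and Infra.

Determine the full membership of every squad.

Infra = {Caro, Elif}; Marketing = {Caro, Farida}; Testing = {Caro, Farida}

From (4): Elif ∈ Infra.
From (7): Farida ∈ Marketing.
Suppose Ivan ∈ Infra: no assignment then satisfies all the clues, so Ivan ∉ Infra.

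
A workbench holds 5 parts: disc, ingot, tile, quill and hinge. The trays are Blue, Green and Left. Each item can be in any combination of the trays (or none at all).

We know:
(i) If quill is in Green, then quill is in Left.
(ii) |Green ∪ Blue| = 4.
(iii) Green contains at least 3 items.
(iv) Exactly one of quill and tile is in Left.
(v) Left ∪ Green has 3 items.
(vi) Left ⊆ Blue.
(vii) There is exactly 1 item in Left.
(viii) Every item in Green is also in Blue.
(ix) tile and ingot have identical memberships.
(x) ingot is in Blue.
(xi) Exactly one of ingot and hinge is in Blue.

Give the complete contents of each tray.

From (x): ingot ∈ Blue.
(ix): tile matches ingot: tile ∈ Blue.
(xi) (exactly one): hinge ∉ Blue.
(vi) contrapositive: hinge ∉ Left.
(viii) contrapositive: hinge ∉ Green.
Suppose disc ∉ Blue: no assignment then satisfies all the clues, so disc ∈ Blue.

Blue = {disc, ingot, quill, tile}; Green = {ingot, quill, tile}; Left = {quill}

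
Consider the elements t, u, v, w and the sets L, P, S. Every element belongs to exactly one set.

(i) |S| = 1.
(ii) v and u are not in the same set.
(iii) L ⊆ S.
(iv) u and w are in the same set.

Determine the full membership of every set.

L = {}; P = {t, u, w}; S = {v}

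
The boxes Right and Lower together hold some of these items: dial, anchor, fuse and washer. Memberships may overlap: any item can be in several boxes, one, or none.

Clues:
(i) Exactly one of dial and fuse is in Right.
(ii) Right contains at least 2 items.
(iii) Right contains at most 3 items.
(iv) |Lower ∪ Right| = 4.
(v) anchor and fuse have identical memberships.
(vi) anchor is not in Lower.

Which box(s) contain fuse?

fuse: Right

From (vi): anchor ∉ Lower.
(v): fuse matches anchor: fuse ∉ Lower.
Suppose fuse ∉ Right: no assignment then satisfies all the clues, so fuse ∈ Right.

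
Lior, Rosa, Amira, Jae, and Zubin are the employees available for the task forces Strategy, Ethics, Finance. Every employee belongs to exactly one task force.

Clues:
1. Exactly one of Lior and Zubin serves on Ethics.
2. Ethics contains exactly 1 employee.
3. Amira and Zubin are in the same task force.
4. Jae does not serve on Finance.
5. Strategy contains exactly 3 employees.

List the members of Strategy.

Strategy = {Amira, Jae, Zubin}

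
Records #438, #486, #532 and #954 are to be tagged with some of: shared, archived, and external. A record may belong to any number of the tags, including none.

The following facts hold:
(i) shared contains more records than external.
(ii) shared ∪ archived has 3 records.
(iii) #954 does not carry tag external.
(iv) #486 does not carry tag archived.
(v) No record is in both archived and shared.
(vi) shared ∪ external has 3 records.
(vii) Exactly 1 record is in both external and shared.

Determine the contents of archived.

archived = {}

From (iii): #954 ∉ external.
From (iv): #486 ∉ archived.
Suppose #438 ∈ archived: no assignment then satisfies all the clues, so #438 ∉ archived.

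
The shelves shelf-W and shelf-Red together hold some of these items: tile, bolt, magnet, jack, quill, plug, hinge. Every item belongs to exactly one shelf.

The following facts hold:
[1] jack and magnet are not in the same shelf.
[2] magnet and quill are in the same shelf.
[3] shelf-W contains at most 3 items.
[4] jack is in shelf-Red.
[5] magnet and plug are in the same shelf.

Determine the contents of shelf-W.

From (4): jack ∈ shelf-Red.
(1): magnet ∉ shelf-Red.
(2): quill matches magnet: quill ∉ shelf-Red.
(5): plug matches magnet: plug ∉ shelf-Red.
Only one shelf left: magnet ∈ shelf-W.
Only one shelf left: quill ∈ shelf-W.
Only one shelf left: plug ∈ shelf-W.
(3): shelf-W already has 3, so the rest are out.
Only one shelf left: tile ∈ shelf-Red.
Only one shelf left: bolt ∈ shelf-Red.
Only one shelf left: hinge ∈ shelf-Red.

shelf-W = {magnet, plug, quill}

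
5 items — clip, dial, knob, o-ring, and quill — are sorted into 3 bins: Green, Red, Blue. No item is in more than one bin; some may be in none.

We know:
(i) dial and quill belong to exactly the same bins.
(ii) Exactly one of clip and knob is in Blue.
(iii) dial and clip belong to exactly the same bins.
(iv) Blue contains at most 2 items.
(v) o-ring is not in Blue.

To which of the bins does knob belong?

knob: Blue

From (v): o-ring ∉ Blue.
Suppose knob ∈ Green: no assignment then satisfies all the clues, so knob ∉ Green.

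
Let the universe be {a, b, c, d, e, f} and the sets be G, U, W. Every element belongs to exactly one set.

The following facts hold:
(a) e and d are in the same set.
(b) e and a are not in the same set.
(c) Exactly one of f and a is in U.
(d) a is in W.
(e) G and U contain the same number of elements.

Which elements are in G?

G = {d, e}

From (d): a ∈ W.
(b): e ∉ W.
(c) (exactly one): f ∈ U.
(a): d matches e: d ∉ W.
Suppose b ∈ G: no assignment then satisfies all the clues, so b ∉ G.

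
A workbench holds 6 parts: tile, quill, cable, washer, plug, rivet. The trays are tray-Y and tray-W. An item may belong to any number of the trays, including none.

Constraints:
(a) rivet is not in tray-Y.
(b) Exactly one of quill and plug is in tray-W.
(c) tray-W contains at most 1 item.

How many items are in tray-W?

1

From (a): rivet ∉ tray-Y.
Suppose tile ∈ tray-W: no assignment then satisfies all the clues, so tile ∉ tray-W.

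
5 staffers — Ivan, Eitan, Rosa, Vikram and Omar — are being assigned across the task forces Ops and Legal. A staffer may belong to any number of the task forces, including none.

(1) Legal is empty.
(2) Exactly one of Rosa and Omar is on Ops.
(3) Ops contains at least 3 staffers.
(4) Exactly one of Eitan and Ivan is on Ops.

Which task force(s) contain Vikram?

(1): Legal already has 0, so the rest are out.
Suppose Vikram ∉ Ops: no assignment then satisfies all the clues, so Vikram ∈ Ops.

Vikram: Ops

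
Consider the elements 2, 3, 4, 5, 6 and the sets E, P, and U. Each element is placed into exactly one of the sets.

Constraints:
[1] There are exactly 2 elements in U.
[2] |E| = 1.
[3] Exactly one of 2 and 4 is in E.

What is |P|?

2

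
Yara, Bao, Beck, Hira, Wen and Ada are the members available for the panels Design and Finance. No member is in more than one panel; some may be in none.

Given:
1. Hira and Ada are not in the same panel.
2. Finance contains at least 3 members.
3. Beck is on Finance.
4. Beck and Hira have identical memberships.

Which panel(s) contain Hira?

Hira: Finance

From (3): Beck ∈ Finance.
(4): Hira matches Beck: Hira ∉ Design.
(4): Hira matches Beck: Hira ∈ Finance.
(1): Ada ∉ Finance.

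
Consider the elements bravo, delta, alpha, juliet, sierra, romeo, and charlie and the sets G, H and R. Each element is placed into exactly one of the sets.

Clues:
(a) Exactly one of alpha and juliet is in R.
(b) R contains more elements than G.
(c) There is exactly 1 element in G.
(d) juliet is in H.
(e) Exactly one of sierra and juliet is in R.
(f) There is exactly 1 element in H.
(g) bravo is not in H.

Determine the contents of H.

From (d): juliet ∈ H.
From (g): bravo ∉ H.
(a) (exactly one): alpha ∈ R.
(e) (exactly one): sierra ∈ R.
(f): H already has 1, so the rest are out.

H = {juliet}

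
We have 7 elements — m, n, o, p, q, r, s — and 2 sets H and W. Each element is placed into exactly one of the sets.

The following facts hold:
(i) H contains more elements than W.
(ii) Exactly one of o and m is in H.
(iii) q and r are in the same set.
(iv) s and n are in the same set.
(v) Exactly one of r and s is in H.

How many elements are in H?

4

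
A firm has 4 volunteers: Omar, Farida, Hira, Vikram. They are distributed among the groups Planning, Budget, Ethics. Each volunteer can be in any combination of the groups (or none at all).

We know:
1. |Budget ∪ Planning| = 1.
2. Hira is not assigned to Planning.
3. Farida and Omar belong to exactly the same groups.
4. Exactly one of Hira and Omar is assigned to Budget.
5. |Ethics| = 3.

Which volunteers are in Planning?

Planning = {}

From (2): Hira ∉ Planning.
Suppose Omar ∈ Planning: no assignment then satisfies all the clues, so Omar ∉ Planning.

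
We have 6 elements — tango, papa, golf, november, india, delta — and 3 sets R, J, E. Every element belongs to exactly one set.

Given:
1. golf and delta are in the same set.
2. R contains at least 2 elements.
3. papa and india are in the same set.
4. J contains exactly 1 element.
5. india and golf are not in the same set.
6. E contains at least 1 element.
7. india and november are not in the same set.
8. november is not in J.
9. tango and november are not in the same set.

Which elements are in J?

J = {tango}

From (8): november ∉ J.
Suppose tango ∉ J: no assignment then satisfies all the clues, so tango ∈ J.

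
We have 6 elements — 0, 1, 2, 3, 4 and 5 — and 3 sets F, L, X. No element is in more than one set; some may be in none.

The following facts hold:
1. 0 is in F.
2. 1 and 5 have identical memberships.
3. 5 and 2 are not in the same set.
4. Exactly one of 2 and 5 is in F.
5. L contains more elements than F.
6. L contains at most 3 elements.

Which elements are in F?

F = {0, 2}

From (1): 0 ∈ F.
Suppose 1 ∈ F: no assignment then satisfies all the clues, so 1 ∉ F.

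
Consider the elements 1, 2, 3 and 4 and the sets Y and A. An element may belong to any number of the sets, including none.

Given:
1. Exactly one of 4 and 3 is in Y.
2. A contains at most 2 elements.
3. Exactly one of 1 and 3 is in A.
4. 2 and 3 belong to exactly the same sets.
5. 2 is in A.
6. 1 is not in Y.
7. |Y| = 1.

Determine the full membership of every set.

Y = {4}; A = {2, 3}

From (5): 2 ∈ A.
From (6): 1 ∉ Y.
(4): 3 matches 2: 3 ∈ A.
(2): A already has 2, so the rest are out.
Suppose 2 ∈ Y: no assignment then satisfies all the clues, so 2 ∉ Y.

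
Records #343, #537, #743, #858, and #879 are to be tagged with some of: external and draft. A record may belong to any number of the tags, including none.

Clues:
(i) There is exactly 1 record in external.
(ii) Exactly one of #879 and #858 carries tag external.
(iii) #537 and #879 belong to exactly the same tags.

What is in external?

external = {#858}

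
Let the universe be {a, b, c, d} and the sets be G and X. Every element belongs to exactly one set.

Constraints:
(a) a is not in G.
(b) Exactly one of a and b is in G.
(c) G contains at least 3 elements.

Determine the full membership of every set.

G = {b, c, d}; X = {a}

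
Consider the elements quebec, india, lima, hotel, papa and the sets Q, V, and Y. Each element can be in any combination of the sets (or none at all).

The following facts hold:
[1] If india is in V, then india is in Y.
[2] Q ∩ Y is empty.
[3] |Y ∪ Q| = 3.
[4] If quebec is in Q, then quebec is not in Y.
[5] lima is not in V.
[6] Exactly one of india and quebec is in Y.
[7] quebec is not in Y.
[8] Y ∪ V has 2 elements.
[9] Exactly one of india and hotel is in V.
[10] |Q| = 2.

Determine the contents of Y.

Y = {india}

From (5): lima ∉ V.
From (7): quebec ∉ Y.
(6) (exactly one): india ∈ Y.
(2) (disjoint): india ∉ Q.
Suppose lima ∈ Y: no assignment then satisfies all the clues, so lima ∉ Y.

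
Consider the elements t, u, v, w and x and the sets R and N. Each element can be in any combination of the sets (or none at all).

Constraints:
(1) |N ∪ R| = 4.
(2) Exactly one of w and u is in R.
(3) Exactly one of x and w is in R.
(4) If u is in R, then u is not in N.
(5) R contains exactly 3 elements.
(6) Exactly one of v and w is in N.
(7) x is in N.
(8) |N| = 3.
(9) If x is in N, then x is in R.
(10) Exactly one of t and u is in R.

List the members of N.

From (7): x ∈ N.
(9): x ∈ R.
(3) (exactly one): w ∉ R.
(2) (exactly one): u ∈ R.
(4): u ∉ N.
(10) (exactly one): t ∉ R.
(5): only 3 candidates remain for R, so all are in.
Suppose t ∉ N: no assignment then satisfies all the clues, so t ∈ N.

N = {t, v, x}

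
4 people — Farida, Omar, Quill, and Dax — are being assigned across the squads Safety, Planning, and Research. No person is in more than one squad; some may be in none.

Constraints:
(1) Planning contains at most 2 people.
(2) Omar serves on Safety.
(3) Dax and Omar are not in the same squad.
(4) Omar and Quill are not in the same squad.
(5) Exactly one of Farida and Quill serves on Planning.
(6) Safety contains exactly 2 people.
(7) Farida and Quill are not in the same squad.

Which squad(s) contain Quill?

Quill: Planning

From (2): Omar ∈ Safety.
(3): Dax ∉ Safety.
(4): Quill ∉ Safety.
(6): only 2 candidates remain for Safety, so all are in.
(5) (exactly one): Quill ∈ Planning.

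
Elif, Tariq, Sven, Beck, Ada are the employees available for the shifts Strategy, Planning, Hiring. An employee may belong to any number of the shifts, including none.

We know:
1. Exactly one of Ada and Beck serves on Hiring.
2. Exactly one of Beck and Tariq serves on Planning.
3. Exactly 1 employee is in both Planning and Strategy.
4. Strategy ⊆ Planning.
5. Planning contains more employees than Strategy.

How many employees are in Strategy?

1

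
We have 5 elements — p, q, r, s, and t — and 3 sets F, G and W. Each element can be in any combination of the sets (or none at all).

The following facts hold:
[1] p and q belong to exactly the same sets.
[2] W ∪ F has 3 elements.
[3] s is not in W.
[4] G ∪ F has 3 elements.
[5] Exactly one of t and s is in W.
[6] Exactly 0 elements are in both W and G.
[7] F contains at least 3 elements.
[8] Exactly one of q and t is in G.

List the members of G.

G = {p, q}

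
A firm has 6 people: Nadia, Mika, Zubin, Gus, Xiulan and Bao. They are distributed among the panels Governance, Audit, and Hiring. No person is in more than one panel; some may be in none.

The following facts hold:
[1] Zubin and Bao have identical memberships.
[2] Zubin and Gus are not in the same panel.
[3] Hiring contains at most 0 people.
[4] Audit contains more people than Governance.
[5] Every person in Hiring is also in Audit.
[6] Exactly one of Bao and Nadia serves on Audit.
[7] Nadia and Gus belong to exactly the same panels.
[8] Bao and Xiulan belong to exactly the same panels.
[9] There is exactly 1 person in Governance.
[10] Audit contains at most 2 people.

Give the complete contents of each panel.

Governance = {Mika}; Audit = {Gus, Nadia}; Hiring = {}

(3): Hiring already has 0, so the rest are out.
Suppose Nadia ∈ Governance: no assignment then satisfies all the clues, so Nadia ∉ Governance.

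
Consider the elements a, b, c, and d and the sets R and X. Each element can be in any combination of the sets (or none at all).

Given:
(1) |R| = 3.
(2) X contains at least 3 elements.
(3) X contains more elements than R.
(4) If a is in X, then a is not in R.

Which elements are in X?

X = {a, b, c, d}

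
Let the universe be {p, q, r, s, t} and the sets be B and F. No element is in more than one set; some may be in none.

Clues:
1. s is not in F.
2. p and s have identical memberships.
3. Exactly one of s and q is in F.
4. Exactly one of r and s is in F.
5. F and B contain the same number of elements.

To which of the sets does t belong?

t: none

From (1): s ∉ F.
(2): p matches s: p ∉ F.
(3) (exactly one): q ∈ F.
(4) (exactly one): r ∈ F.
Suppose t ∈ B: no assignment then satisfies all the clues, so t ∉ B.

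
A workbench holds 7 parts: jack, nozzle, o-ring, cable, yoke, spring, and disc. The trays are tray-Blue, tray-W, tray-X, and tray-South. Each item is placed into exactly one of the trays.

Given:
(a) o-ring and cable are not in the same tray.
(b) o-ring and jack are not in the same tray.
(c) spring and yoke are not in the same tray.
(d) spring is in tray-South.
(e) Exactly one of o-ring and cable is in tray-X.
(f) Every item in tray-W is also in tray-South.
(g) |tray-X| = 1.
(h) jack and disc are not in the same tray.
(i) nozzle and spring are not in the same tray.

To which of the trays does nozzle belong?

From (d): spring ∈ tray-South.
(c): yoke ∉ tray-South.
(f) contrapositive: yoke ∉ tray-W.
(i): nozzle ∉ tray-South.
(f) contrapositive: nozzle ∉ tray-W.
Suppose nozzle ∉ tray-Blue: no assignment then satisfies all the clues, so nozzle ∈ tray-Blue.

nozzle: tray-Blue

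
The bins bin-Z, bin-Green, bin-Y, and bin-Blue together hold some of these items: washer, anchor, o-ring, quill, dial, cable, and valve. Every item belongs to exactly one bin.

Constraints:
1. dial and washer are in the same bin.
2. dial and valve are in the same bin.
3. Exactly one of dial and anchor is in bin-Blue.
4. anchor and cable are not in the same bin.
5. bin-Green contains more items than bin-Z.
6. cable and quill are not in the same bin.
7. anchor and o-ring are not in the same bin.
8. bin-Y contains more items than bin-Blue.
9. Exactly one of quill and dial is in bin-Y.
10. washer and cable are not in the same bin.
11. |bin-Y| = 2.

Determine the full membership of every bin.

bin-Z = {cable}; bin-Green = {dial, valve, washer}; bin-Y = {o-ring, quill}; bin-Blue = {anchor}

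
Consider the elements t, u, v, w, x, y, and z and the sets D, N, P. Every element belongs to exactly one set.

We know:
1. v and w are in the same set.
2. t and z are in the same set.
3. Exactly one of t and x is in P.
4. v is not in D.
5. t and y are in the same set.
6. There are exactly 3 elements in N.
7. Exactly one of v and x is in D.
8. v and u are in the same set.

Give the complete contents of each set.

D = {x}; N = {u, v, w}; P = {t, y, z}

From (4): v ∉ D.
(1): w matches v: w ∉ D.
(7) (exactly one): x ∈ D.
(8): u matches v: u ∉ D.
(3) (exactly one): t ∈ P.
(5): y matches t: y ∉ D.
(5): y matches t: y ∉ N.
(5): y matches t: y ∈ P.
(2): z matches t: z ∉ D.
(2): z matches t: z ∉ N.
(2): z matches t: z ∈ P.
(6): only 3 candidates remain for N, so all are in.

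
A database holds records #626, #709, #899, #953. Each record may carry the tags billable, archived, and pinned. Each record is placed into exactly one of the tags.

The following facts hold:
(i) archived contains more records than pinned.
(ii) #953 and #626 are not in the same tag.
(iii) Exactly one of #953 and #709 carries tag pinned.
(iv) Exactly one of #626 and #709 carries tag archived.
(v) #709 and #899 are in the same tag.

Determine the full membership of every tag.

billable = {#626}; archived = {#709, #899}; pinned = {#953}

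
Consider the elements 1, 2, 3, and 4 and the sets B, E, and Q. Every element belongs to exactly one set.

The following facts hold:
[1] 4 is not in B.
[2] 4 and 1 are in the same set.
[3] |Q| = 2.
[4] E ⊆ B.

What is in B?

B = {2, 3}

From (1): 4 ∉ B.
(2): 1 matches 4: 1 ∉ B.
(4) contrapositive: 1 ∉ E.
(4) contrapositive: 4 ∉ E.
Only one set left: 1 ∈ Q.
Only one set left: 4 ∈ Q.
(3): Q already has 2, so the rest are out.
Suppose 2 ∉ B: no assignment then satisfies all the clues, so 2 ∈ B.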